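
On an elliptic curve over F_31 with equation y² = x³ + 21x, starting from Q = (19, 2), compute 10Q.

Repeated addition: build up to 10Q.
2Q: tangent at (19, 2): λ = (3·19² + 21)/(2·2) ≡ 19/4. 4⁻¹ ≡ 8 (mod 31) since 4·8 = 32 ≡ 1, so λ ≡ 19·8 ≡ 28.
  x = λ² - 19 - 19 = 784 - 38 ≡ 2; y = λ·(19 - 2) - 2 ≡ 9. → (2, 9)
3Q: (2, 9) + (19, 2). λ = (2 - 9)/(19 - 2) ≡ 24/17 mod 31. 17⁻¹ ≡ 11 (mod 31) since 17·11 = 187 ≡ 1, so λ ≡ 16.
  x = λ² - 2 - 19 = 256 - 21 ≡ 18; y = λ·(2 - 18) - 9 ≡ 14. → (18, 14)
4Q: (18, 14) + (19, 2). λ = (2 - 14)/(19 - 18) ≡ 19/1 mod 31. 1⁻¹ ≡ 1 (mod 31), so λ ≡ 19.
  x = λ² - 18 - 19 = 361 - 37 ≡ 14; y = λ·(18 - 14) - 14 ≡ 0. → (14, 0)
5Q: (14, 0) + (19, 2). λ = (2 - 0)/(19 - 14) ≡ 2/5 mod 31. 5⁻¹ ≡ 25 (mod 31), so λ ≡ 19.
  x = λ² - 14 - 19 = 361 - 33 ≡ 18; y = λ·(14 - 18) - 0 ≡ 17. → (18, 17)
6Q: (18, 17) + (19, 2). λ = (2 - 17)/(19 - 18) ≡ 16/1 mod 31. 1⁻¹ ≡ 1 (mod 31), so λ ≡ 16.
  x = λ² - 18 - 19 = 256 - 37 ≡ 2; y = λ·(18 - 2) - 17 ≡ 22. → (2, 22)
7Q: (2, 22) + (19, 2). λ = (2 - 22)/(19 - 2) ≡ 11/17 mod 31. 17⁻¹ ≡ 11 (mod 31) since 17·11 = 187 ≡ 1, so λ ≡ 28.
  x = λ² - 2 - 19 = 784 - 21 ≡ 19; y = λ·(2 - 19) - 22 ≡ 29. → (19, 29)
8Q: (19, 29) + (19, 2): same x and y₁ ≡ -y₂, so the sum is O.
9Q: O + (19, 2) = (19, 2) (identity).
10Q: tangent at (19, 2): λ = (3·19² + 21)/(2·2) ≡ 19/4. 4⁻¹ ≡ 8 (mod 31), so λ ≡ 19·8 ≡ 28.
  x = λ² - 19 - 19 = 784 - 38 ≡ 2; y = λ·(19 - 2) - 2 ≡ 9. → (2, 9)

(2, 9)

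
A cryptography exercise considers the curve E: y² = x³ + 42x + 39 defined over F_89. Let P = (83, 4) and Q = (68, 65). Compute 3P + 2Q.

(20, 35)

First 3P:
Repeated addition: build up to 3P.
2P: tangent at (83, 4): λ = (3·83² + 42)/(2·4) ≡ 61/8. 8⁻¹ ≡ 78 (mod 89) since 8·78 = 624 ≡ 1, so λ ≡ 61·78 ≡ 41.
  x = λ² - 83 - 83 = 1681 - 166 ≡ 2; y = λ·(83 - 2) - 4 ≡ 24. → (2, 24)
3P: (2, 24) + (83, 4). λ = (4 - 24)/(83 - 2) ≡ 69/81 mod 89. 81⁻¹ ≡ 11 (mod 89), so λ ≡ 47.
  x = λ² - 2 - 83 = 2209 - 85 ≡ 77; y = λ·(2 - 77) - 24 ≡ 11. → (77, 11)
3P = (77, 11).
Next 2Q:
Repeated addition: build up to 2Q.
2Q: tangent at (68, 65): λ = (3·68² + 42)/(2·65) ≡ 30/41. 41⁻¹ ≡ 76 (mod 89), so λ ≡ 30·76 ≡ 55.
  x = λ² - 68 - 68 = 3025 - 136 ≡ 41; y = λ·(68 - 41) - 65 ≡ 85. → (41, 85)
2Q = (41, 85).
Finally 3P + 2Q:
(77, 11) + (41, 85). λ = (85 - 11)/(41 - 77) ≡ 74/53 mod 89. 53⁻¹ ≡ 42 (mod 89) since 53·42 = 2226 ≡ 1, so λ ≡ 82.
  x = λ² - 77 - 41 = 6724 - 118 ≡ 20; y = λ·(77 - 20) - 11 ≡ 35. → (20, 35)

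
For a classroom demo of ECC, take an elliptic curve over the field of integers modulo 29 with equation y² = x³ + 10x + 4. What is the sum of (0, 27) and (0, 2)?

O

The two points share x = 0 and their y-coordinates satisfy 27 + 2 ≡ 0 (mod 29), so they are inverses. Their sum is 𝒪.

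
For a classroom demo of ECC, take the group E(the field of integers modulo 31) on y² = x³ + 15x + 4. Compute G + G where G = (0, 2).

tangent at (0, 2): λ = (3·0² + 15)/(2·2) ≡ 15/4. 4⁻¹ ≡ 8 (mod 31) since 4·8 = 32 ≡ 1, so λ ≡ 15·8 ≡ 27.
  x = λ² - 0 - 0 = 729 - 0 ≡ 16; y = λ·(0 - 16) - 2 ≡ 0. → (16, 0)

(16, 0)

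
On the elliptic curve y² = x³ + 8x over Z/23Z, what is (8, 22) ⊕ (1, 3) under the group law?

(4, 2)

(8, 22) + (1, 3). λ = (3 - 22)/(1 - 8) ≡ 4/16 mod 23. 16⁻¹ ≡ 13 (mod 23), so λ ≡ 6.
  x = λ² - 8 - 1 = 36 - 9 ≡ 4; y = λ·(8 - 4) - 22 ≡ 2. → (4, 2)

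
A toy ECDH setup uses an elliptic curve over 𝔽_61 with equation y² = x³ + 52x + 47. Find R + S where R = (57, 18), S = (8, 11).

(57, 18) + (8, 11). λ = (11 - 18)/(8 - 57) ≡ 54/12 mod 61. 12⁻¹ ≡ 56 (mod 61), so λ ≡ 35.
  x = λ² - 57 - 8 = 1225 - 65 ≡ 1; y = λ·(57 - 1) - 18 ≡ 51. → (1, 51)

(1, 51)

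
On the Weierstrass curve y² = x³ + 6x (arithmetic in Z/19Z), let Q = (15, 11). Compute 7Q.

(3, 8)

Repeated addition: build up to 7Q.
2Q: tangent at (15, 11): λ = (3·15² + 6)/(2·11) ≡ 16/3. 3⁻¹ ≡ 13 (mod 19), so λ ≡ 16·13 ≡ 18.
  x = λ² - 15 - 15 = 324 - 30 ≡ 9; y = λ·(15 - 9) - 11 ≡ 2. → (9, 2)
3Q: (9, 2) + (15, 11). λ = (11 - 2)/(15 - 9) ≡ 9/6 mod 19. 6⁻¹ ≡ 16 (mod 19), so λ ≡ 11.
  x = λ² - 9 - 15 = 121 - 24 ≡ 2; y = λ·(9 - 2) - 2 ≡ 18. → (2, 18)
4Q: (2, 18) + (15, 11). λ = (11 - 18)/(15 - 2) ≡ 12/13 mod 19. 13⁻¹ ≡ 3 (mod 19) since 13·3 = 39 ≡ 1, so λ ≡ 17.
  x = λ² - 2 - 15 = 289 - 17 ≡ 6; y = λ·(2 - 6) - 18 ≡ 9. → (6, 9)
5Q: (6, 9) + (15, 11). λ = (11 - 9)/(15 - 6) ≡ 2/9 mod 19. 9⁻¹ ≡ 17 (mod 19) since 9·17 = 153 ≡ 1, so λ ≡ 15.
  x = λ² - 6 - 15 = 225 - 21 ≡ 14; y = λ·(6 - 14) - 9 ≡ 4. → (14, 4)
6Q: (14, 4) + (15, 11). λ = (11 - 4)/(15 - 14) ≡ 7/1 mod 19. 1⁻¹ ≡ 1 (mod 19), so λ ≡ 7.
  x = λ² - 14 - 15 = 49 - 29 ≡ 1; y = λ·(14 - 1) - 4 ≡ 11. → (1, 11)
7Q: (1, 11) + (15, 11). λ = (11 - 11)/(15 - 1) ≡ 0/14 mod 19. 14⁻¹ ≡ 15 (mod 19), so λ ≡ 0.
  x = λ² - 1 - 15 = 0 - 16 ≡ 3; y = λ·(1 - 3) - 11 ≡ 8. → (3, 8)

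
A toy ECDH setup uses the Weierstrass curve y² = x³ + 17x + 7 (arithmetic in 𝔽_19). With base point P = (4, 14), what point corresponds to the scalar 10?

(16, 10)

Double-and-add on 10 = (1010)₂. Start with P = (4, 14) for the leading 1-bit.
double: tangent at (4, 14): λ = (3·4² + 17)/(2·14) ≡ 8/9. 9⁻¹ ≡ 17 (mod 19), so λ ≡ 8·17 ≡ 3.
  x = λ² - 4 - 4 = 9 - 8 ≡ 1; y = λ·(4 - 1) - 14 ≡ 14. → (1, 14)
double: tangent at (1, 14): λ = (3·1² + 17)/(2·14) ≡ 1/9. 9⁻¹ ≡ 17 (mod 19), so λ ≡ 1·17 ≡ 17.
  x = λ² - 1 - 1 = 289 - 2 ≡ 2; y = λ·(1 - 2) - 14 ≡ 7. → (2, 7)
add P: (2, 7) + (4, 14). λ = (14 - 7)/(4 - 2) ≡ 7/2 mod 19. 2⁻¹ ≡ 10 (mod 19), so λ ≡ 13.
  x = λ² - 2 - 4 = 169 - 6 ≡ 11; y = λ·(2 - 11) - 7 ≡ 9. → (11, 9)
double: tangent at (11, 9): λ = (3·11² + 17)/(2·9) ≡ 0/18. 18⁻¹ ≡ 18 (mod 19), so λ ≡ 0·18 ≡ 0.
  x = λ² - 11 - 11 = 0 - 22 ≡ 16; y = λ·(11 - 16) - 9 ≡ 10. → (16, 10)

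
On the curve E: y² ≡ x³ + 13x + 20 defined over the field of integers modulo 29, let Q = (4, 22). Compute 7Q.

(25, 22)

Double-and-add on 7 = (111)₂. Start with Q = (4, 22) for the leading 1-bit.
double: tangent at (4, 22): λ = (3·4² + 13)/(2·22) ≡ 3/15. 15⁻¹ ≡ 2 (mod 29), so λ ≡ 3·2 ≡ 6.
  x = λ² - 4 - 4 = 36 - 8 ≡ 28; y = λ·(4 - 28) - 22 ≡ 8. → (28, 8)
add Q: (28, 8) + (4, 22). λ = (22 - 8)/(4 - 28) ≡ 14/5 mod 29. 5⁻¹ ≡ 6 (mod 29), so λ ≡ 26.
  x = λ² - 28 - 4 = 676 - 32 ≡ 6; y = λ·(28 - 6) - 8 ≡ 13. → (6, 13)
double: tangent at (6, 13): λ = (3·6² + 13)/(2·13) ≡ 5/26. 26⁻¹ ≡ 19 (mod 29), so λ ≡ 5·19 ≡ 8.
  x = λ² - 6 - 6 = 64 - 12 ≡ 23; y = λ·(6 - 23) - 13 ≡ 25. → (23, 25)
add Q: (23, 25) + (4, 22). λ = (22 - 25)/(4 - 23) ≡ 26/10 mod 29. 10⁻¹ ≡ 3 (mod 29), so λ ≡ 20.
  x = λ² - 23 - 4 = 400 - 27 ≡ 25; y = λ·(23 - 25) - 25 ≡ 22. → (25, 22)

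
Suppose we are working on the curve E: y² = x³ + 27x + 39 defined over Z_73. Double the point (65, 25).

(16, 48)

tangent at (65, 25): λ = (3·65² + 27)/(2·25) ≡ 0/50. 50⁻¹ ≡ 19 (mod 73), so λ ≡ 0·19 ≡ 0.
  x = λ² - 65 - 65 = 0 - 130 ≡ 16; y = λ·(65 - 16) - 25 ≡ 48. → (16, 48)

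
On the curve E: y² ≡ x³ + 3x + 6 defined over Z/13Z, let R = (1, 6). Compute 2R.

(8, 10)

tangent at (1, 6): λ = (3·1² + 3)/(2·6) ≡ 6/12. 12⁻¹ ≡ 12 (mod 13), so λ ≡ 6·12 ≡ 7.
  x = λ² - 1 - 1 = 49 - 2 ≡ 8; y = λ·(1 - 8) - 6 ≡ 10. → (8, 10)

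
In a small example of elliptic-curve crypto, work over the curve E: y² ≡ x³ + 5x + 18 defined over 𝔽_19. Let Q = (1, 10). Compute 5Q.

(10, 2)

Double-and-add on 5 = (101)₂. Start with Q = (1, 10) for the leading 1-bit.
double: tangent at (1, 10): λ = (3·1² + 5)/(2·10) ≡ 8/1. 1⁻¹ ≡ 1 (mod 19) since 1·1 = 1 ≡ 1, so λ ≡ 8·1 ≡ 8.
  x = λ² - 1 - 1 = 64 - 2 ≡ 5; y = λ·(1 - 5) - 10 ≡ 15. → (5, 15)
double: tangent at (5, 15): λ = (3·5² + 5)/(2·15) ≡ 4/11. 11⁻¹ ≡ 7 (mod 19) since 11·7 = 77 ≡ 1, so λ ≡ 4·7 ≡ 9.
  x = λ² - 5 - 5 = 81 - 10 ≡ 14; y = λ·(5 - 14) - 15 ≡ 18. → (14, 18)
add Q: (14, 18) + (1, 10). λ = (10 - 18)/(1 - 14) ≡ 11/6 mod 19. 6⁻¹ ≡ 16 (mod 19) since 6·16 = 96 ≡ 1, so λ ≡ 5.
  x = λ² - 14 - 1 = 25 - 15 ≡ 10; y = λ·(14 - 10) - 18 ≡ 2. → (10, 2)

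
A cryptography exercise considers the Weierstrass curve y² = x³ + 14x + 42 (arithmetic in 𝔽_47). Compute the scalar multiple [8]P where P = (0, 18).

(36, 22)

Repeated addition: build up to 8P.
2P: tangent at (0, 18): λ = (3·0² + 14)/(2·18) ≡ 14/36. 36⁻¹ ≡ 17 (mod 47), so λ ≡ 14·17 ≡ 3.
  x = λ² - 0 - 0 = 9 - 0 ≡ 9; y = λ·(0 - 9) - 18 ≡ 2. → (9, 2)
3P: (9, 2) + (0, 18). λ = (18 - 2)/(0 - 9) ≡ 16/38 mod 47. 38⁻¹ ≡ 26 (mod 47), so λ ≡ 40.
  x = λ² - 9 - 0 = 1600 - 9 ≡ 40; y = λ·(9 - 40) - 2 ≡ 27. → (40, 27)
4P: (40, 27) + (0, 18). λ = (18 - 27)/(0 - 40) ≡ 38/7 mod 47. 7⁻¹ ≡ 27 (mod 47) since 7·27 = 189 ≡ 1, so λ ≡ 39.
  x = λ² - 40 - 0 = 1521 - 40 ≡ 24; y = λ·(40 - 24) - 27 ≡ 33. → (24, 33)
5P: (24, 33) + (0, 18). λ = (18 - 33)/(0 - 24) ≡ 32/23 mod 47. 23⁻¹ ≡ 45 (mod 47) since 23·45 = 1035 ≡ 1, so λ ≡ 30.
  x = λ² - 24 - 0 = 900 - 24 ≡ 30; y = λ·(24 - 30) - 33 ≡ 22. → (30, 22)
6P: (30, 22) + (0, 18). λ = (18 - 22)/(0 - 30) ≡ 43/17 mod 47. 17⁻¹ ≡ 36 (mod 47) since 17·36 = 612 ≡ 1, so λ ≡ 44.
  x = λ² - 30 - 0 = 1936 - 30 ≡ 26; y = λ·(30 - 26) - 22 ≡ 13. → (26, 13)
7P: (26, 13) + (0, 18). λ = (18 - 13)/(0 - 26) ≡ 5/21 mod 47. 21⁻¹ ≡ 9 (mod 47), so λ ≡ 45.
  x = λ² - 26 - 0 = 2025 - 26 ≡ 25; y = λ·(26 - 25) - 13 ≡ 32. → (25, 32)
8P: (25, 32) + (0, 18). λ = (18 - 32)/(0 - 25) ≡ 33/22 mod 47. 22⁻¹ ≡ 15 (mod 47), so λ ≡ 25.
  x = λ² - 25 - 0 = 625 - 25 ≡ 36; y = λ·(25 - 36) - 32 ≡ 22. → (36, 22)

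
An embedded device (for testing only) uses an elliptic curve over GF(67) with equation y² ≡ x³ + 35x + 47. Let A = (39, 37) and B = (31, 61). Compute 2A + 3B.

First 2A:
Repeated addition: build up to 2A.
2A: tangent at (39, 37): λ = (3·39² + 35)/(2·37) ≡ 42/7. 7⁻¹ ≡ 48 (mod 67) since 7·48 = 336 ≡ 1, so λ ≡ 42·48 ≡ 6.
  x = λ² - 39 - 39 = 36 - 78 ≡ 25; y = λ·(39 - 25) - 37 ≡ 47. → (25, 47)
2A = (25, 47).
Next 3B:
Repeated addition: build up to 3B.
2B: tangent at (31, 61): λ = (3·31² + 35)/(2·61) ≡ 37/55. 55⁻¹ ≡ 39 (mod 67) since 55·39 = 2145 ≡ 1, so λ ≡ 37·39 ≡ 36.
  x = λ² - 31 - 31 = 1296 - 62 ≡ 28; y = λ·(31 - 28) - 61 ≡ 47. → (28, 47)
3B: (28, 47) + (31, 61). λ = (61 - 47)/(31 - 28) ≡ 14/3 mod 67. 3⁻¹ ≡ 45 (mod 67) since 3·45 = 135 ≡ 1, so λ ≡ 27.
  x = λ² - 28 - 31 = 729 - 59 ≡ 0; y = λ·(28 - 0) - 47 ≡ 39. → (0, 39)
3B = (0, 39).
Finally 2A + 3B:
(25, 47) + (0, 39). λ = (39 - 47)/(0 - 25) ≡ 59/42 mod 67. 42⁻¹ ≡ 8 (mod 67) since 42·8 = 336 ≡ 1, so λ ≡ 3.
  x = λ² - 25 - 0 = 9 - 25 ≡ 51; y = λ·(25 - 51) - 47 ≡ 9. → (51, 9)

(51, 9)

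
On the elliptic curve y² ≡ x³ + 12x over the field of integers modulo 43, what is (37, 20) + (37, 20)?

(21, 28)

tangent at (37, 20): λ = (3·37² + 12)/(2·20) ≡ 34/40. 40⁻¹ ≡ 14 (mod 43), so λ ≡ 34·14 ≡ 3.
  x = λ² - 37 - 37 = 9 - 74 ≡ 21; y = λ·(37 - 21) - 20 ≡ 28. → (21, 28)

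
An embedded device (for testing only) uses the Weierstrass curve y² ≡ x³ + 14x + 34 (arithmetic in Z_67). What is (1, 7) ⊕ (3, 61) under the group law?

(1, 7) + (3, 61). λ = (61 - 7)/(3 - 1) ≡ 54/2 mod 67. 2⁻¹ ≡ 34 (mod 67), so λ ≡ 27.
  x = λ² - 1 - 3 = 729 - 4 ≡ 55; y = λ·(1 - 55) - 7 ≡ 9. → (55, 9)

(55, 9)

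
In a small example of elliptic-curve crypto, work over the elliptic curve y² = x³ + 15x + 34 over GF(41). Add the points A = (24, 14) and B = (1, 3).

(24, 14) + (1, 3). λ = (3 - 14)/(1 - 24) ≡ 30/18 mod 41. 18⁻¹ ≡ 16 (mod 41), so λ ≡ 29.
  x = λ² - 24 - 1 = 841 - 25 ≡ 37; y = λ·(24 - 37) - 14 ≡ 19. → (37, 19)

(37, 19)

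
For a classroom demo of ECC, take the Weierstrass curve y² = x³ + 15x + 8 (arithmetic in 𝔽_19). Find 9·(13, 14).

O

Write P = (13, 14).
Double-and-add on 9 = (1001)₂. Start with P = (13, 14) for the leading 1-bit.
double: tangent at (13, 14): λ = (3·13² + 15)/(2·14) ≡ 9/9. 9⁻¹ ≡ 17 (mod 19) since 9·17 = 153 ≡ 1, so λ ≡ 9·17 ≡ 1.
  x = λ² - 13 - 13 = 1 - 26 ≡ 13; y = λ·(13 - 13) - 14 ≡ 5. → (13, 5)
double: tangent at (13, 5): λ = (3·13² + 15)/(2·5) ≡ 9/10. 10⁻¹ ≡ 2 (mod 19), so λ ≡ 9·2 ≡ 18.
  x = λ² - 13 - 13 = 324 - 26 ≡ 13; y = λ·(13 - 13) - 5 ≡ 14. → (13, 14)
double: tangent at (13, 14): λ = (3·13² + 15)/(2·14) ≡ 9/9. 9⁻¹ ≡ 17 (mod 19), so λ ≡ 9·17 ≡ 1.
  x = λ² - 13 - 13 = 1 - 26 ≡ 13; y = λ·(13 - 13) - 14 ≡ 5. → (13, 5)
add P: (13, 5) + (13, 14): same x and y₁ ≡ -y₂, so the sum is the point at infinity.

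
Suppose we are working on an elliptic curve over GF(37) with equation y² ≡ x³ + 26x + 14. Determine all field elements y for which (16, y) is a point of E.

x³ + 26x + 14 = 4526 ≡ 12 (mod 37).
Square roots of 12 mod 37: 7 and 30 (since 7² = 49 ≡ 12).

7, 30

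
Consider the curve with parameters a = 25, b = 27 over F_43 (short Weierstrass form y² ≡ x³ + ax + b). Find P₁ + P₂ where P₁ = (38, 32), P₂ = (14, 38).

(26, 8)

(38, 32) + (14, 38). λ = (38 - 32)/(14 - 38) ≡ 6/19 mod 43. 19⁻¹ ≡ 34 (mod 43) since 19·34 = 646 ≡ 1, so λ ≡ 32.
  x = λ² - 38 - 14 = 1024 - 52 ≡ 26; y = λ·(38 - 26) - 32 ≡ 8. → (26, 8)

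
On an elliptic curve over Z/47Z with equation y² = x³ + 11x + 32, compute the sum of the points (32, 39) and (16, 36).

(33, 46)

(32, 39) + (16, 36). λ = (36 - 39)/(16 - 32) ≡ 44/31 mod 47. 31⁻¹ ≡ 44 (mod 47) since 31·44 = 1364 ≡ 1, so λ ≡ 9.
  x = λ² - 32 - 16 = 81 - 48 ≡ 33; y = λ·(32 - 33) - 39 ≡ 46. → (33, 46)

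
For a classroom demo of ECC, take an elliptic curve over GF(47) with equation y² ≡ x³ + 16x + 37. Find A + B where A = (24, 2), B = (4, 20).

(24, 2) + (4, 20). λ = (20 - 2)/(4 - 24) ≡ 18/27 mod 47. 27⁻¹ ≡ 7 (mod 47) since 27·7 = 189 ≡ 1, so λ ≡ 32.
  x = λ² - 24 - 4 = 1024 - 28 ≡ 9; y = λ·(24 - 9) - 2 ≡ 8. → (9, 8)

(9, 8)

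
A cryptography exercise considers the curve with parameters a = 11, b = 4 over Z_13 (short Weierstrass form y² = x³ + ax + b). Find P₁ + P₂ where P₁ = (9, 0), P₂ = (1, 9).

(0, 11)

(9, 0) + (1, 9). λ = (9 - 0)/(1 - 9) ≡ 9/5 mod 13. 5⁻¹ ≡ 8 (mod 13), so λ ≡ 7.
  x = λ² - 9 - 1 = 49 - 10 ≡ 0; y = λ·(9 - 0) - 0 ≡ 11. → (0, 11)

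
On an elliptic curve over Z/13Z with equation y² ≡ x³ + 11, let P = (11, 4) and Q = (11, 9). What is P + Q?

The two points share x = 11 and their y-coordinates satisfy 4 + 9 ≡ 0 (mod 13), so they are inverses. Their sum is the point at infinity.

O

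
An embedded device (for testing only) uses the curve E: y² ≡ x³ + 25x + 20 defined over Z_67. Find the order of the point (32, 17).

3

2P: tangent at (32, 17): λ = (3·32² + 25)/(2·17) ≡ 15/34. 34⁻¹ ≡ 2 (mod 67), so λ ≡ 15·2 ≡ 30.
  x = λ² - 32 - 32 = 900 - 64 ≡ 32; y = λ·(32 - 32) - 17 ≡ 50. → (32, 50)
3P: (32, 50) + (32, 17): same x and y₁ ≡ -y₂, so the sum is O.
3P = O, so the order is 3.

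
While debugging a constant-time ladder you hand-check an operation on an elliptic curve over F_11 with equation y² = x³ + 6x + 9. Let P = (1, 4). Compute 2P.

(7, 3)

tangent at (1, 4): λ = (3·1² + 6)/(2·4) ≡ 9/8. 8⁻¹ ≡ 7 (mod 11) since 8·7 = 56 ≡ 1, so λ ≡ 9·7 ≡ 8.
  x = λ² - 1 - 1 = 64 - 2 ≡ 7; y = λ·(1 - 7) - 4 ≡ 3. → (7, 3)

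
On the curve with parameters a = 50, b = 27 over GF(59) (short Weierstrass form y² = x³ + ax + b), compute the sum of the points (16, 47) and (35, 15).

(11, 16)

(16, 47) + (35, 15). λ = (15 - 47)/(35 - 16) ≡ 27/19 mod 59. 19⁻¹ ≡ 28 (mod 59), so λ ≡ 48.
  x = λ² - 16 - 35 = 2304 - 51 ≡ 11; y = λ·(16 - 11) - 47 ≡ 16. → (11, 16)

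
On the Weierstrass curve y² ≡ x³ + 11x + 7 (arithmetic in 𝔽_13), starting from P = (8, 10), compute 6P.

(11, 9)

Repeated addition: build up to 6P.
2P: tangent at (8, 10): λ = (3·8² + 11)/(2·10) ≡ 8/7. 7⁻¹ ≡ 2 (mod 13), so λ ≡ 8·2 ≡ 3.
  x = λ² - 8 - 8 = 9 - 16 ≡ 6; y = λ·(8 - 6) - 10 ≡ 9. → (6, 9)
3P: (6, 9) + (8, 10). λ = (10 - 9)/(8 - 6) ≡ 1/2 mod 13. 2⁻¹ ≡ 7 (mod 13), so λ ≡ 7.
  x = λ² - 6 - 8 = 49 - 14 ≡ 9; y = λ·(6 - 9) - 9 ≡ 9. → (9, 9)
4P: (9, 9) + (8, 10). λ = (10 - 9)/(8 - 9) ≡ 1/12 mod 13. 12⁻¹ ≡ 12 (mod 13), so λ ≡ 12.
  x = λ² - 9 - 8 = 144 - 17 ≡ 10; y = λ·(9 - 10) - 9 ≡ 5. → (10, 5)
5P: (10, 5) + (8, 10). λ = (10 - 5)/(8 - 10) ≡ 5/11 mod 13. 11⁻¹ ≡ 6 (mod 13), so λ ≡ 4.
  x = λ² - 10 - 8 = 16 - 18 ≡ 11; y = λ·(10 - 11) - 5 ≡ 4. → (11, 4)
6P: (11, 4) + (8, 10). λ = (10 - 4)/(8 - 11) ≡ 6/10 mod 13. 10⁻¹ ≡ 4 (mod 13) since 10·4 = 40 ≡ 1, so λ ≡ 11.
  x = λ² - 11 - 8 = 121 - 19 ≡ 11; y = λ·(11 - 11) - 4 ≡ 9. → (11, 9)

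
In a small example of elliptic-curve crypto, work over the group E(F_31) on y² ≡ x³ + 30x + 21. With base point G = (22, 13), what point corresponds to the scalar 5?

Repeated addition: build up to 5G.
2G: tangent at (22, 13): λ = (3·22² + 30)/(2·13) ≡ 25/26. 26⁻¹ ≡ 6 (mod 31), so λ ≡ 25·6 ≡ 26.
  x = λ² - 22 - 22 = 676 - 44 ≡ 12; y = λ·(22 - 12) - 13 ≡ 30. → (12, 30)
3G: (12, 30) + (22, 13). λ = (13 - 30)/(22 - 12) ≡ 14/10 mod 31. 10⁻¹ ≡ 28 (mod 31), so λ ≡ 20.
  x = λ² - 12 - 22 = 400 - 34 ≡ 25; y = λ·(12 - 25) - 30 ≡ 20. → (25, 20)
4G: (25, 20) + (22, 13). λ = (13 - 20)/(22 - 25) ≡ 24/28 mod 31. 28⁻¹ ≡ 10 (mod 31), so λ ≡ 23.
  x = λ² - 25 - 22 = 529 - 47 ≡ 17; y = λ·(25 - 17) - 20 ≡ 9. → (17, 9)
5G: (17, 9) + (22, 13). λ = (13 - 9)/(22 - 17) ≡ 4/5 mod 31. 5⁻¹ ≡ 25 (mod 31) since 5·25 = 125 ≡ 1, so λ ≡ 7.
  x = λ² - 17 - 22 = 49 - 39 ≡ 10; y = λ·(17 - 10) - 9 ≡ 9. → (10, 9)

(10, 9)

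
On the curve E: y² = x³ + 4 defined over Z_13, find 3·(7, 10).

Write P = (7, 10).
Repeated addition: build up to 3P.
2P: tangent at (7, 10): λ = (3·7² + 0)/(2·10) ≡ 4/7. 7⁻¹ ≡ 2 (mod 13), so λ ≡ 4·2 ≡ 8.
  x = λ² - 7 - 7 = 64 - 14 ≡ 11; y = λ·(7 - 11) - 10 ≡ 10. → (11, 10)
3P: (11, 10) + (7, 10). λ = (10 - 10)/(7 - 11) ≡ 0/9 mod 13. 9⁻¹ ≡ 3 (mod 13) since 9·3 = 27 ≡ 1, so λ ≡ 0.
  x = λ² - 11 - 7 = 0 - 18 ≡ 8; y = λ·(11 - 8) - 10 ≡ 3. → (8, 3)

(8, 3)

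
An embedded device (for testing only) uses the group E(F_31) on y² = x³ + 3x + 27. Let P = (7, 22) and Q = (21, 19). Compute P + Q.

(7, 22) + (21, 19). λ = (19 - 22)/(21 - 7) ≡ 28/14 mod 31. 14⁻¹ ≡ 20 (mod 31), so λ ≡ 2.
  x = λ² - 7 - 21 = 4 - 28 ≡ 7; y = λ·(7 - 7) - 22 ≡ 9. → (7, 9)

(7, 9)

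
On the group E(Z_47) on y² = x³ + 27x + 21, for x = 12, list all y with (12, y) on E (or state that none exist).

none

x³ + 27x + 21 = 2073 ≡ 5 (mod 47).
5 is a non-residue mod 47; no y exists.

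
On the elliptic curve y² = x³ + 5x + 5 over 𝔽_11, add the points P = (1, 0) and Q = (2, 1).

(1, 0) + (2, 1). λ = (1 - 0)/(2 - 1) ≡ 1/1 mod 11. 1⁻¹ ≡ 1 (mod 11), so λ ≡ 1.
  x = λ² - 1 - 2 = 1 - 3 ≡ 9; y = λ·(1 - 9) - 0 ≡ 3. → (9, 3)

(9, 3)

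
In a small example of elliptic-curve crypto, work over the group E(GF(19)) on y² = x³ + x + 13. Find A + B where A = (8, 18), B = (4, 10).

(11, 14)

(8, 18) + (4, 10). λ = (10 - 18)/(4 - 8) ≡ 11/15 mod 19. 15⁻¹ ≡ 14 (mod 19), so λ ≡ 2.
  x = λ² - 8 - 4 = 4 - 12 ≡ 11; y = λ·(8 - 11) - 18 ≡ 14. → (11, 14)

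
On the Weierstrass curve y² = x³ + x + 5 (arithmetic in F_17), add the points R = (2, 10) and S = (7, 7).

(2, 10) + (7, 7). λ = (7 - 10)/(7 - 2) ≡ 14/5 mod 17. 5⁻¹ ≡ 7 (mod 17) since 5·7 = 35 ≡ 1, so λ ≡ 13.
  x = λ² - 2 - 7 = 169 - 9 ≡ 7; y = λ·(2 - 7) - 10 ≡ 10. → (7, 10)

(7, 10)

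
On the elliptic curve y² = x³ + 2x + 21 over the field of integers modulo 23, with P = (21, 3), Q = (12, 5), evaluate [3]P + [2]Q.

(21, 20)

First 3P:
Repeated addition: build up to 3P.
2P: tangent at (21, 3): λ = (3·21² + 2)/(2·3) ≡ 14/6. 6⁻¹ ≡ 4 (mod 23), so λ ≡ 14·4 ≡ 10.
  x = λ² - 21 - 21 = 100 - 42 ≡ 12; y = λ·(21 - 12) - 3 ≡ 18. → (12, 18)
3P: (12, 18) + (21, 3). λ = (3 - 18)/(21 - 12) ≡ 8/9 mod 23. 9⁻¹ ≡ 18 (mod 23) since 9·18 = 162 ≡ 1, so λ ≡ 6.
  x = λ² - 12 - 21 = 36 - 33 ≡ 3; y = λ·(12 - 3) - 18 ≡ 13. → (3, 13)
3P = (3, 13).
Next 2Q:
Repeated addition: build up to 2Q.
2Q: tangent at (12, 5): λ = (3·12² + 2)/(2·5) ≡ 20/10. 10⁻¹ ≡ 7 (mod 23), so λ ≡ 20·7 ≡ 2.
  x = λ² - 12 - 12 = 4 - 24 ≡ 3; y = λ·(12 - 3) - 5 ≡ 13. → (3, 13)
2Q = (3, 13).
Finally 3P + 2Q:
tangent at (3, 13): λ = (3·3² + 2)/(2·13) ≡ 6/3. 3⁻¹ ≡ 8 (mod 23), so λ ≡ 6·8 ≡ 2.
  x = λ² - 3 - 3 = 4 - 6 ≡ 21; y = λ·(3 - 21) - 13 ≡ 20. → (21, 20)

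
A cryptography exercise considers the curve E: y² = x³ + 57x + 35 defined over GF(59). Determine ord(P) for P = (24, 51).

9

2P: tangent at (24, 51): λ = (3·24² + 57)/(2·51) ≡ 15/43. 43⁻¹ ≡ 11 (mod 59) since 43·11 = 473 ≡ 1, so λ ≡ 15·11 ≡ 47.
  x = λ² - 24 - 24 = 2209 - 48 ≡ 37; y = λ·(24 - 37) - 51 ≡ 46. → (37, 46)
3P: (37, 46) + (24, 51). λ = (51 - 46)/(24 - 37) ≡ 5/46 mod 59. 46⁻¹ ≡ 9 (mod 59), so λ ≡ 45.
  x = λ² - 37 - 24 = 2025 - 61 ≡ 17; y = λ·(37 - 17) - 46 ≡ 28. → (17, 28)
4P: (17, 28) + (24, 51). λ = (51 - 28)/(24 - 17) ≡ 23/7 mod 59. 7⁻¹ ≡ 17 (mod 59), so λ ≡ 37.
  x = λ² - 17 - 24 = 1369 - 41 ≡ 30; y = λ·(17 - 30) - 28 ≡ 22. → (30, 22)
5P: (30, 22) + (24, 51). λ = (51 - 22)/(24 - 30) ≡ 29/53 mod 59. 53⁻¹ ≡ 49 (mod 59), so λ ≡ 5.
  x = λ² - 30 - 24 = 25 - 54 ≡ 30; y = λ·(30 - 30) - 22 ≡ 37. → (30, 37)
6P: (30, 37) + (24, 51). λ = (51 - 37)/(24 - 30) ≡ 14/53 mod 59. 53⁻¹ ≡ 49 (mod 59), so λ ≡ 37.
  x = λ² - 30 - 24 = 1369 - 54 ≡ 17; y = λ·(30 - 17) - 37 ≡ 31. → (17, 31)
7P: (17, 31) + (24, 51). λ = (51 - 31)/(24 - 17) ≡ 20/7 mod 59. 7⁻¹ ≡ 17 (mod 59), so λ ≡ 45.
  x = λ² - 17 - 24 = 2025 - 41 ≡ 37; y = λ·(17 - 37) - 31 ≡ 13. → (37, 13)
8P: (37, 13) + (24, 51). λ = (51 - 13)/(24 - 37) ≡ 38/46 mod 59. 46⁻¹ ≡ 9 (mod 59) since 46·9 = 414 ≡ 1, so λ ≡ 47.
  x = λ² - 37 - 24 = 2209 - 61 ≡ 24; y = λ·(37 - 24) - 13 ≡ 8. → (24, 8)
9P: (24, 8) + (24, 51): same x and y₁ ≡ -y₂, so the sum is O.
9P = O, so the order is 9.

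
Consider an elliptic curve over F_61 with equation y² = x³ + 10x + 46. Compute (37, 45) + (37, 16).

O

The two points share x = 37 and their y-coordinates satisfy 45 + 16 ≡ 0 (mod 61), so they are inverses. Their sum is O.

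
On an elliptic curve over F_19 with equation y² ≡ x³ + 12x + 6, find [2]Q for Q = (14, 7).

tangent at (14, 7): λ = (3·14² + 12)/(2·7) ≡ 11/14. 14⁻¹ ≡ 15 (mod 19), so λ ≡ 11·15 ≡ 13.
  x = λ² - 14 - 14 = 169 - 28 ≡ 8; y = λ·(14 - 8) - 7 ≡ 14. → (8, 14)

(8, 14)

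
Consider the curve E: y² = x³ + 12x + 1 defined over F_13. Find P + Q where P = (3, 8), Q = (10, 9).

(4, 3)

(3, 8) + (10, 9). λ = (9 - 8)/(10 - 3) ≡ 1/7 mod 13. 7⁻¹ ≡ 2 (mod 13), so λ ≡ 2.
  x = λ² - 3 - 10 = 4 - 13 ≡ 4; y = λ·(3 - 4) - 8 ≡ 3. → (4, 3)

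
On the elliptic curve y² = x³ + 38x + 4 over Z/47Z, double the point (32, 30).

tangent at (32, 30): λ = (3·32² + 38)/(2·30) ≡ 8/13. 13⁻¹ ≡ 29 (mod 47) since 13·29 = 377 ≡ 1, so λ ≡ 8·29 ≡ 44.
  x = λ² - 32 - 32 = 1936 - 64 ≡ 39; y = λ·(32 - 39) - 30 ≡ 38. → (39, 38)

(39, 38)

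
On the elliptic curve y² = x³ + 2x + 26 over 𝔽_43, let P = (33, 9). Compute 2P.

(35, 10)

tangent at (33, 9): λ = (3·33² + 2)/(2·9) ≡ 1/18. 18⁻¹ ≡ 12 (mod 43), so λ ≡ 1·12 ≡ 12.
  x = λ² - 33 - 33 = 144 - 66 ≡ 35; y = λ·(33 - 35) - 9 ≡ 10. → (35, 10)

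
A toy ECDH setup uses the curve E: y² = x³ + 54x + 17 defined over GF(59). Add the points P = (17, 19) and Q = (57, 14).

(17, 19) + (57, 14). λ = (14 - 19)/(57 - 17) ≡ 54/40 mod 59. 40⁻¹ ≡ 31 (mod 59), so λ ≡ 22.
  x = λ² - 17 - 57 = 484 - 74 ≡ 56; y = λ·(17 - 56) - 19 ≡ 8. → (56, 8)

(56, 8)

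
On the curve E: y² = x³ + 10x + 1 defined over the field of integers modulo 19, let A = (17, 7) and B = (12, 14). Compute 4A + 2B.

First 4A:
Double-and-add on 4 = (100)₂. Start with A = (17, 7) for the leading 1-bit.
double: tangent at (17, 7): λ = (3·17² + 10)/(2·7) ≡ 3/14. 14⁻¹ ≡ 15 (mod 19), so λ ≡ 3·15 ≡ 7.
  x = λ² - 17 - 17 = 49 - 34 ≡ 15; y = λ·(17 - 15) - 7 ≡ 7. → (15, 7)
double: tangent at (15, 7): λ = (3·15² + 10)/(2·7) ≡ 1/14. 14⁻¹ ≡ 15 (mod 19), so λ ≡ 1·15 ≡ 15.
  x = λ² - 15 - 15 = 225 - 30 ≡ 5; y = λ·(15 - 5) - 7 ≡ 10. → (5, 10)
4A = (5, 10).
Next 2B:
Repeated addition: build up to 2B.
2B: tangent at (12, 14): λ = (3·12² + 10)/(2·14) ≡ 5/9. 9⁻¹ ≡ 17 (mod 19), so λ ≡ 5·17 ≡ 9.
  x = λ² - 12 - 12 = 81 - 24 ≡ 0; y = λ·(12 - 0) - 14 ≡ 18. → (0, 18)
2B = (0, 18).
Finally 4A + 2B:
(5, 10) + (0, 18). λ = (18 - 10)/(0 - 5) ≡ 8/14 mod 19. 14⁻¹ ≡ 15 (mod 19), so λ ≡ 6.
  x = λ² - 5 - 0 = 36 - 5 ≡ 12; y = λ·(5 - 12) - 10 ≡ 5. → (12, 5)

(12, 5)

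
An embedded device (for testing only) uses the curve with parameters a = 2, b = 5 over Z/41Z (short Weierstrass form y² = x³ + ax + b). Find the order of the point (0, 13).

11

2P: tangent at (0, 13): λ = (3·0² + 2)/(2·13) ≡ 2/26. 26⁻¹ ≡ 30 (mod 41), so λ ≡ 2·30 ≡ 19.
  x = λ² - 0 - 0 = 361 - 0 ≡ 33; y = λ·(0 - 33) - 13 ≡ 16. → (33, 16)
3P: (33, 16) + (0, 13). λ = (13 - 16)/(0 - 33) ≡ 38/8 mod 41. 8⁻¹ ≡ 36 (mod 41) since 8·36 = 288 ≡ 1, so λ ≡ 15.
  x = λ² - 33 - 0 = 225 - 33 ≡ 28; y = λ·(33 - 28) - 16 ≡ 18. → (28, 18)
4P: (28, 18) + (0, 13). λ = (13 - 18)/(0 - 28) ≡ 36/13 mod 41. 13⁻¹ ≡ 19 (mod 41), so λ ≡ 28.
  x = λ² - 28 - 0 = 784 - 28 ≡ 18; y = λ·(28 - 18) - 18 ≡ 16. → (18, 16)
5P: (18, 16) + (0, 13). λ = (13 - 16)/(0 - 18) ≡ 38/23 mod 41. 23⁻¹ ≡ 25 (mod 41), so λ ≡ 7.
  x = λ² - 18 - 0 = 49 - 18 ≡ 31; y = λ·(18 - 31) - 16 ≡ 16. → (31, 16)
6P: (31, 16) + (0, 13). λ = (13 - 16)/(0 - 31) ≡ 38/10 mod 41. 10⁻¹ ≡ 37 (mod 41), so λ ≡ 12.
  x = λ² - 31 - 0 = 144 - 31 ≡ 31; y = λ·(31 - 31) - 16 ≡ 25. → (31, 25)
7P: (31, 25) + (0, 13). λ = (13 - 25)/(0 - 31) ≡ 29/10 mod 41. 10⁻¹ ≡ 37 (mod 41), so λ ≡ 7.
  x = λ² - 31 - 0 = 49 - 31 ≡ 18; y = λ·(31 - 18) - 25 ≡ 25. → (18, 25)
8P: (18, 25) + (0, 13). λ = (13 - 25)/(0 - 18) ≡ 29/23 mod 41. 23⁻¹ ≡ 25 (mod 41) since 23·25 = 575 ≡ 1, so λ ≡ 28.
  x = λ² - 18 - 0 = 784 - 18 ≡ 28; y = λ·(18 - 28) - 25 ≡ 23. → (28, 23)
9P: (28, 23) + (0, 13). λ = (13 - 23)/(0 - 28) ≡ 31/13 mod 41. 13⁻¹ ≡ 19 (mod 41), so λ ≡ 15.
  x = λ² - 28 - 0 = 225 - 28 ≡ 33; y = λ·(28 - 33) - 23 ≡ 25. → (33, 25)
10P: (33, 25) + (0, 13). λ = (13 - 25)/(0 - 33) ≡ 29/8 mod 41. 8⁻¹ ≡ 36 (mod 41), so λ ≡ 19.
  x = λ² - 33 - 0 = 361 - 33 ≡ 0; y = λ·(33 - 0) - 25 ≡ 28. → (0, 28)
11P: (0, 28) + (0, 13): same x and y₁ ≡ -y₂, so the sum is O.
11P = O, so the order is 11.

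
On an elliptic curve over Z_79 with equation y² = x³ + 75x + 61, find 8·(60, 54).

Write P = (60, 54).
Double-and-add on 8 = (1000)₂. Start with P = (60, 54) for the leading 1-bit.
double: tangent at (60, 54): λ = (3·60² + 75)/(2·54) ≡ 52/29. 29⁻¹ ≡ 30 (mod 79), so λ ≡ 52·30 ≡ 59.
  x = λ² - 60 - 60 = 3481 - 120 ≡ 43; y = λ·(60 - 43) - 54 ≡ 1. → (43, 1)
double: tangent at (43, 1): λ = (3·43² + 75)/(2·1) ≡ 13/2. 2⁻¹ ≡ 40 (mod 79), so λ ≡ 13·40 ≡ 46.
  x = λ² - 43 - 43 = 2116 - 86 ≡ 55; y = λ·(43 - 55) - 1 ≡ 0. → (55, 0)
double: (55, 0) + (55, 0): same x and y₁ ≡ -y₂, so the sum is O.

O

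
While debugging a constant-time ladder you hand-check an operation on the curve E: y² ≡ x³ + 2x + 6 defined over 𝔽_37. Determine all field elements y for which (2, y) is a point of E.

none

x³ + 2x + 6 = 18 ≡ 18 (mod 37).
18 is a non-residue mod 37; no y exists.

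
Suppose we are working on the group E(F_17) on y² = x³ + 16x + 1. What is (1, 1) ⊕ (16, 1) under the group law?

(1, 1) + (16, 1). λ = (1 - 1)/(16 - 1) ≡ 0/15 mod 17. 15⁻¹ ≡ 8 (mod 17) since 15·8 = 120 ≡ 1, so λ ≡ 0.
  x = λ² - 1 - 16 = 0 - 17 ≡ 0; y = λ·(1 - 0) - 1 ≡ 16. → (0, 16)

(0, 16)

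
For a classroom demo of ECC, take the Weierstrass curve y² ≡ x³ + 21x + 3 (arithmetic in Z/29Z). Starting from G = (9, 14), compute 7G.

(18, 6)

Repeated addition: build up to 7G.
2G: tangent at (9, 14): λ = (3·9² + 21)/(2·14) ≡ 3/28. 28⁻¹ ≡ 28 (mod 29) since 28·28 = 784 ≡ 1, so λ ≡ 3·28 ≡ 26.
  x = λ² - 9 - 9 = 676 - 18 ≡ 20; y = λ·(9 - 20) - 14 ≡ 19. → (20, 19)
3G: (20, 19) + (9, 14). λ = (14 - 19)/(9 - 20) ≡ 24/18 mod 29. 18⁻¹ ≡ 21 (mod 29), so λ ≡ 11.
  x = λ² - 20 - 9 = 121 - 29 ≡ 5; y = λ·(20 - 5) - 19 ≡ 1. → (5, 1)
4G: (5, 1) + (9, 14). λ = (14 - 1)/(9 - 5) ≡ 13/4 mod 29. 4⁻¹ ≡ 22 (mod 29), so λ ≡ 25.
  x = λ² - 5 - 9 = 625 - 14 ≡ 2; y = λ·(5 - 2) - 1 ≡ 16. → (2, 16)
5G: (2, 16) + (9, 14). λ = (14 - 16)/(9 - 2) ≡ 27/7 mod 29. 7⁻¹ ≡ 25 (mod 29) since 7·25 = 175 ≡ 1, so λ ≡ 8.
  x = λ² - 2 - 9 = 64 - 11 ≡ 24; y = λ·(2 - 24) - 16 ≡ 11. → (24, 11)
6G: (24, 11) + (9, 14). λ = (14 - 11)/(9 - 24) ≡ 3/14 mod 29. 14⁻¹ ≡ 27 (mod 29), so λ ≡ 23.
  x = λ² - 24 - 9 = 529 - 33 ≡ 3; y = λ·(24 - 3) - 11 ≡ 8. → (3, 8)
7G: (3, 8) + (9, 14). λ = (14 - 8)/(9 - 3) ≡ 6/6 mod 29. 6⁻¹ ≡ 5 (mod 29) since 6·5 = 30 ≡ 1, so λ ≡ 1.
  x = λ² - 3 - 9 = 1 - 12 ≡ 18; y = λ·(3 - 18) - 8 ≡ 6. → (18, 6)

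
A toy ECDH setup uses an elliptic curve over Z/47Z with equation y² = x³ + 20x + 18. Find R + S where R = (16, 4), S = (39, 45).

(16, 4) + (39, 45). λ = (45 - 4)/(39 - 16) ≡ 41/23 mod 47. 23⁻¹ ≡ 45 (mod 47), so λ ≡ 12.
  x = λ² - 16 - 39 = 144 - 55 ≡ 42; y = λ·(16 - 42) - 4 ≡ 13. → (42, 13)

(42, 13)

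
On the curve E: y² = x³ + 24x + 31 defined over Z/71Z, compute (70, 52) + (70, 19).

The two points share x = 70 and their y-coordinates satisfy 52 + 19 ≡ 0 (mod 71), so they are inverses. Their sum is 𝒪.

O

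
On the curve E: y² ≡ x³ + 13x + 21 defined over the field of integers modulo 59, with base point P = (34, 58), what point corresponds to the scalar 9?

(13, 26)

Repeated addition: build up to 9P.
2P: tangent at (34, 58): λ = (3·34² + 13)/(2·58) ≡ 0/57. 57⁻¹ ≡ 29 (mod 59) since 57·29 = 1653 ≡ 1, so λ ≡ 0·29 ≡ 0.
  x = λ² - 34 - 34 = 0 - 68 ≡ 50; y = λ·(34 - 50) - 58 ≡ 1. → (50, 1)
3P: (50, 1) + (34, 58). λ = (58 - 1)/(34 - 50) ≡ 57/43 mod 59. 43⁻¹ ≡ 11 (mod 59) since 43·11 = 473 ≡ 1, so λ ≡ 37.
  x = λ² - 50 - 34 = 1369 - 84 ≡ 46; y = λ·(50 - 46) - 1 ≡ 29. → (46, 29)
4P: (46, 29) + (34, 58). λ = (58 - 29)/(34 - 46) ≡ 29/47 mod 59. 47⁻¹ ≡ 54 (mod 59), so λ ≡ 32.
  x = λ² - 46 - 34 = 1024 - 80 ≡ 0; y = λ·(46 - 0) - 29 ≡ 27. → (0, 27)
5P: (0, 27) + (34, 58). λ = (58 - 27)/(34 - 0) ≡ 31/34 mod 59. 34⁻¹ ≡ 33 (mod 59) since 34·33 = 1122 ≡ 1, so λ ≡ 20.
  x = λ² - 0 - 34 = 400 - 34 ≡ 12; y = λ·(0 - 12) - 27 ≡ 28. → (12, 28)
6P: (12, 28) + (34, 58). λ = (58 - 28)/(34 - 12) ≡ 30/22 mod 59. 22⁻¹ ≡ 51 (mod 59) since 22·51 = 1122 ≡ 1, so λ ≡ 55.
  x = λ² - 12 - 34 = 3025 - 46 ≡ 29; y = λ·(12 - 29) - 28 ≡ 40. → (29, 40)
7P: (29, 40) + (34, 58). λ = (58 - 40)/(34 - 29) ≡ 18/5 mod 59. 5⁻¹ ≡ 12 (mod 59), so λ ≡ 39.
  x = λ² - 29 - 34 = 1521 - 63 ≡ 42; y = λ·(29 - 42) - 40 ≡ 43. → (42, 43)
8P: (42, 43) + (34, 58). λ = (58 - 43)/(34 - 42) ≡ 15/51 mod 59. 51⁻¹ ≡ 22 (mod 59), so λ ≡ 35.
  x = λ² - 42 - 34 = 1225 - 76 ≡ 28; y = λ·(42 - 28) - 43 ≡ 34. → (28, 34)
9P: (28, 34) + (34, 58). λ = (58 - 34)/(34 - 28) ≡ 24/6 mod 59. 6⁻¹ ≡ 10 (mod 59) since 6·10 = 60 ≡ 1, so λ ≡ 4.
  x = λ² - 28 - 34 = 16 - 62 ≡ 13; y = λ·(28 - 13) - 34 ≡ 26. → (13, 26)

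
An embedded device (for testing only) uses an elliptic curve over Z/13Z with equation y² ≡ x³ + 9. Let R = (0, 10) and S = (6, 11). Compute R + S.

(11, 12)

(0, 10) + (6, 11). λ = (11 - 10)/(6 - 0) ≡ 1/6 mod 13. 6⁻¹ ≡ 11 (mod 13), so λ ≡ 11.
  x = λ² - 0 - 6 = 121 - 6 ≡ 11; y = λ·(0 - 11) - 10 ≡ 12. → (11, 12)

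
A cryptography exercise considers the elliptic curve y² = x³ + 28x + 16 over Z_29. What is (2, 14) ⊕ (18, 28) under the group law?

(2, 14) + (18, 28). λ = (28 - 14)/(18 - 2) ≡ 14/16 mod 29. 16⁻¹ ≡ 20 (mod 29), so λ ≡ 19.
  x = λ² - 2 - 18 = 361 - 20 ≡ 22; y = λ·(2 - 22) - 14 ≡ 12. → (22, 12)

(22, 12)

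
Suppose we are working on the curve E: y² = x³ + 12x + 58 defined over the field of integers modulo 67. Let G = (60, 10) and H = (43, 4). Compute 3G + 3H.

(1, 65)

First 3G:
Repeated addition: build up to 3G.
2G: tangent at (60, 10): λ = (3·60² + 12)/(2·10) ≡ 25/20. 20⁻¹ ≡ 57 (mod 67), so λ ≡ 25·57 ≡ 18.
  x = λ² - 60 - 60 = 324 - 120 ≡ 3; y = λ·(60 - 3) - 10 ≡ 11. → (3, 11)
3G: (3, 11) + (60, 10). λ = (10 - 11)/(60 - 3) ≡ 66/57 mod 67. 57⁻¹ ≡ 20 (mod 67), so λ ≡ 47.
  x = λ² - 3 - 60 = 2209 - 63 ≡ 2; y = λ·(3 - 2) - 11 ≡ 36. → (2, 36)
3G = (2, 36).
Next 3H:
Repeated addition: build up to 3H.
2H: tangent at (43, 4): λ = (3·43² + 12)/(2·4) ≡ 65/8. 8⁻¹ ≡ 42 (mod 67), so λ ≡ 65·42 ≡ 50.
  x = λ² - 43 - 43 = 2500 - 86 ≡ 2; y = λ·(43 - 2) - 4 ≡ 36. → (2, 36)
3H: (2, 36) + (43, 4). λ = (4 - 36)/(43 - 2) ≡ 35/41 mod 67. 41⁻¹ ≡ 18 (mod 67) since 41·18 = 738 ≡ 1, so λ ≡ 27.
  x = λ² - 2 - 43 = 729 - 45 ≡ 14; y = λ·(2 - 14) - 36 ≡ 42. → (14, 42)
3H = (14, 42).
Finally 3G + 3H:
(2, 36) + (14, 42). λ = (42 - 36)/(14 - 2) ≡ 6/12 mod 67. 12⁻¹ ≡ 28 (mod 67), so λ ≡ 34.
  x = λ² - 2 - 14 = 1156 - 16 ≡ 1; y = λ·(2 - 1) - 36 ≡ 65. → (1, 65)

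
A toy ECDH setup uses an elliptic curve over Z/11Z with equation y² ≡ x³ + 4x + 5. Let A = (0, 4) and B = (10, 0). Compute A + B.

(6, 5)

(0, 4) + (10, 0). λ = (0 - 4)/(10 - 0) ≡ 7/10 mod 11. 10⁻¹ ≡ 10 (mod 11) since 10·10 = 100 ≡ 1, so λ ≡ 4.
  x = λ² - 0 - 10 = 16 - 10 ≡ 6; y = λ·(0 - 6) - 4 ≡ 5. → (6, 5)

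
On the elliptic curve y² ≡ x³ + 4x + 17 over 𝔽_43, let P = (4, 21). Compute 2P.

(30, 41)

tangent at (4, 21): λ = (3·4² + 4)/(2·21) ≡ 9/42. 42⁻¹ ≡ 42 (mod 43) since 42·42 = 1764 ≡ 1, so λ ≡ 9·42 ≡ 34.
  x = λ² - 4 - 4 = 1156 - 8 ≡ 30; y = λ·(4 - 30) - 21 ≡ 41. → (30, 41)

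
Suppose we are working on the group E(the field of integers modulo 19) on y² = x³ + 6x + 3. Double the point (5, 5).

(14, 0)

tangent at (5, 5): λ = (3·5² + 6)/(2·5) ≡ 5/10. 10⁻¹ ≡ 2 (mod 19), so λ ≡ 5·2 ≡ 10.
  x = λ² - 5 - 5 = 100 - 10 ≡ 14; y = λ·(5 - 14) - 5 ≡ 0. → (14, 0)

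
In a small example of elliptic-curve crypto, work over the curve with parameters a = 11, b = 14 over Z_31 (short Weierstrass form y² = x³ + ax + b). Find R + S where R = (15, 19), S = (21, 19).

(15, 19) + (21, 19). λ = (19 - 19)/(21 - 15) ≡ 0/6 mod 31. 6⁻¹ ≡ 26 (mod 31), so λ ≡ 0.
  x = λ² - 15 - 21 = 0 - 36 ≡ 26; y = λ·(15 - 26) - 19 ≡ 12. → (26, 12)

(26, 12)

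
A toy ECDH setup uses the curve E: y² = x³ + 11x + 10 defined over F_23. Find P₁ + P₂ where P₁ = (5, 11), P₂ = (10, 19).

(17, 2)

(5, 11) + (10, 19). λ = (19 - 11)/(10 - 5) ≡ 8/5 mod 23. 5⁻¹ ≡ 14 (mod 23) since 5·14 = 70 ≡ 1, so λ ≡ 20.
  x = λ² - 5 - 10 = 400 - 15 ≡ 17; y = λ·(5 - 17) - 11 ≡ 2. → (17, 2)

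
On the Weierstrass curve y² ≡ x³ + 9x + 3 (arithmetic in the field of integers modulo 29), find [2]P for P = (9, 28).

(24, 6)

tangent at (9, 28): λ = (3·9² + 9)/(2·28) ≡ 20/27. 27⁻¹ ≡ 14 (mod 29) since 27·14 = 378 ≡ 1, so λ ≡ 20·14 ≡ 19.
  x = λ² - 9 - 9 = 361 - 18 ≡ 24; y = λ·(9 - 24) - 28 ≡ 6. → (24, 6)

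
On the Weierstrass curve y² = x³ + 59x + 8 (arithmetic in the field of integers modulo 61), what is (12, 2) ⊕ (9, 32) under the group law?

(12, 2) + (9, 32). λ = (32 - 2)/(9 - 12) ≡ 30/58 mod 61. 58⁻¹ ≡ 20 (mod 61) since 58·20 = 1160 ≡ 1, so λ ≡ 51.
  x = λ² - 12 - 9 = 2601 - 21 ≡ 18; y = λ·(12 - 18) - 2 ≡ 58. → (18, 58)

(18, 58)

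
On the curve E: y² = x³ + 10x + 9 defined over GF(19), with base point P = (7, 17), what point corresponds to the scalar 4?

Repeated addition: build up to 4P.
2P: tangent at (7, 17): λ = (3·7² + 10)/(2·17) ≡ 5/15. 15⁻¹ ≡ 14 (mod 19), so λ ≡ 5·14 ≡ 13.
  x = λ² - 7 - 7 = 169 - 14 ≡ 3; y = λ·(7 - 3) - 17 ≡ 16. → (3, 16)
3P: (3, 16) + (7, 17). λ = (17 - 16)/(7 - 3) ≡ 1/4 mod 19. 4⁻¹ ≡ 5 (mod 19) since 4·5 = 20 ≡ 1, so λ ≡ 5.
  x = λ² - 3 - 7 = 25 - 10 ≡ 15; y = λ·(3 - 15) - 16 ≡ 0. → (15, 0)
4P: (15, 0) + (7, 17). λ = (17 - 0)/(7 - 15) ≡ 17/11 mod 19. 11⁻¹ ≡ 7 (mod 19) since 11·7 = 77 ≡ 1, so λ ≡ 5.
  x = λ² - 15 - 7 = 25 - 22 ≡ 3; y = λ·(15 - 3) - 0 ≡ 3. → (3, 3)

(3, 3)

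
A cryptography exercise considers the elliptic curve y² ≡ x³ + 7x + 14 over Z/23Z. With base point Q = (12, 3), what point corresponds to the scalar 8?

Repeated addition: build up to 8Q.
2Q: tangent at (12, 3): λ = (3·12² + 7)/(2·3) ≡ 2/6. 6⁻¹ ≡ 4 (mod 23), so λ ≡ 2·4 ≡ 8.
  x = λ² - 12 - 12 = 64 - 24 ≡ 17; y = λ·(12 - 17) - 3 ≡ 3. → (17, 3)
3Q: (17, 3) + (12, 3). λ = (3 - 3)/(12 - 17) ≡ 0/18 mod 23. 18⁻¹ ≡ 9 (mod 23), so λ ≡ 0.
  x = λ² - 17 - 12 = 0 - 29 ≡ 17; y = λ·(17 - 17) - 3 ≡ 20. → (17, 20)
4Q: (17, 20) + (12, 3). λ = (3 - 20)/(12 - 17) ≡ 6/18 mod 23. 18⁻¹ ≡ 9 (mod 23) since 18·9 = 162 ≡ 1, so λ ≡ 8.
  x = λ² - 17 - 12 = 64 - 29 ≡ 12; y = λ·(17 - 12) - 20 ≡ 20. → (12, 20)
5Q: (12, 20) + (12, 3): same x and y₁ ≡ -y₂, so the sum is ∞.
6Q: ∞ + (12, 3) = (12, 3) (identity).
7Q: tangent at (12, 3): λ = (3·12² + 7)/(2·3) ≡ 2/6. 6⁻¹ ≡ 4 (mod 23), so λ ≡ 2·4 ≡ 8.
  x = λ² - 12 - 12 = 64 - 24 ≡ 17; y = λ·(12 - 17) - 3 ≡ 3. → (17, 3)
8Q: (17, 3) + (12, 3). λ = (3 - 3)/(12 - 17) ≡ 0/18 mod 23. 18⁻¹ ≡ 9 (mod 23) since 18·9 = 162 ≡ 1, so λ ≡ 0.
  x = λ² - 17 - 12 = 0 - 29 ≡ 17; y = λ·(17 - 17) - 3 ≡ 20. → (17, 20)

(17, 20)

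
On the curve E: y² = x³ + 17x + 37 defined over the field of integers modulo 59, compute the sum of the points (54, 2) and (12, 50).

(54, 2) + (12, 50). λ = (50 - 2)/(12 - 54) ≡ 48/17 mod 59. 17⁻¹ ≡ 7 (mod 59), so λ ≡ 41.
  x = λ² - 54 - 12 = 1681 - 66 ≡ 22; y = λ·(54 - 22) - 2 ≡ 12. → (22, 12)

(22, 12)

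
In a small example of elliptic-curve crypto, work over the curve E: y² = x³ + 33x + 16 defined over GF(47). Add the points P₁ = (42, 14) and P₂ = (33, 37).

(42, 14) + (33, 37). λ = (37 - 14)/(33 - 42) ≡ 23/38 mod 47. 38⁻¹ ≡ 26 (mod 47) since 38·26 = 988 ≡ 1, so λ ≡ 34.
  x = λ² - 42 - 33 = 1156 - 75 ≡ 0; y = λ·(42 - 0) - 14 ≡ 4. → (0, 4)

(0, 4)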